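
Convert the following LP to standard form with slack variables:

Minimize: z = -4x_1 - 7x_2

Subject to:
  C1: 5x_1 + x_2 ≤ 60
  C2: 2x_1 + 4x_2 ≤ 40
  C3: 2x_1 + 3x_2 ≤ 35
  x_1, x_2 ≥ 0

min z = -4x_1 - 7x_2

s.t.
  5x_1 + x_2 + s1 = 60
  2x_1 + 4x_2 + s2 = 40
  2x_1 + 3x_2 + s3 = 35
  x_1, x_2, s1, s2, s3 ≥ 0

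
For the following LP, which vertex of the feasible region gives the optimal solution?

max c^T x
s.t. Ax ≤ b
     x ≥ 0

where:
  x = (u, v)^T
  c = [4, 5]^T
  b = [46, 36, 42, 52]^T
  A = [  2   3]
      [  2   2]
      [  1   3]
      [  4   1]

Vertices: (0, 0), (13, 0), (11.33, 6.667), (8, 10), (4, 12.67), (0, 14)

Evaluate the objective at each vertex of the feasible region:
  z(0, 0) = 0
  z(13, 0) = 52
  z(11.33, 6.667) = 78.67
  z(8, 10) = 82  ←
  z(4, 12.67) = 79.33
  z(0, 14) = 70
The maximum is at u = 8, v = 10.

(8, 10)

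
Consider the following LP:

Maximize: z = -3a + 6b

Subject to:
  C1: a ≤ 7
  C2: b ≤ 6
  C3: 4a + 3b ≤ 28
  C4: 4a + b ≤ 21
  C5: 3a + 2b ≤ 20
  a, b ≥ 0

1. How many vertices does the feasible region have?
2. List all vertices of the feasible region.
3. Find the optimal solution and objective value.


1. 6
2. (0, 0), (5.25, 0), (4.4, 3.4), (4, 4), (2.5, 6), (0, 6)
3. a = 0, b = 6, z = 36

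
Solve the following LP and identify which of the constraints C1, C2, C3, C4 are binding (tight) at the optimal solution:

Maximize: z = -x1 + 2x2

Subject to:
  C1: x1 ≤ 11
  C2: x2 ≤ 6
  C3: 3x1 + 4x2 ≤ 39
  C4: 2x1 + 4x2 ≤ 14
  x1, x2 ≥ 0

At x1 = 0, x2 = 3.5, compute slack b - a·x for each constraint:
  C1: 11 − 0 = 11  (slack)
  C2: 6 − 3.5 = 2.5  (slack)
  C3: 39 − 14 = 25  (slack)
  C4: 14 − 14 = 0  (binding)

Optimal: x1 = 0, x2 = 3.5
Binding: C4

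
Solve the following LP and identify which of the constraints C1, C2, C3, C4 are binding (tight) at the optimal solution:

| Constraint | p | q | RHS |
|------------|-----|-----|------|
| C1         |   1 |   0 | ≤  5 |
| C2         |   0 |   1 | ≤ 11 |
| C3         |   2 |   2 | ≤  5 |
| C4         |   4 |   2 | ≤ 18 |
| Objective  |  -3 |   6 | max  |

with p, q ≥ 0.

At p = 0, q = 2.5, compute slack b - a·x for each constraint:
  C1: 5 − 0 = 5  (slack)
  C2: 11 − 2.5 = 8.5  (slack)
  C3: 5 − 5 = 0  (binding)
  C4: 18 − 5 = 13  (slack)

Optimal: p = 0, q = 2.5
Binding: C3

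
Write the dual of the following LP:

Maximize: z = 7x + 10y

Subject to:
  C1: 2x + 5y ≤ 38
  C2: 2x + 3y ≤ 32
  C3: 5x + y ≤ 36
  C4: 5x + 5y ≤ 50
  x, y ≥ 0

Primal max cᵀx s.t. Ax ≤ b, x ≥ 0  →  Dual min bᵀy s.t. Aᵀy ≥ c, y ≥ 0.

Minimize: z = 38y1 + 32y2 + 36y3 + 50y4

Subject to:
  2y1 + 2y2 + 5y3 + 5y4 ≥ 7
  5y1 + 3y2 + y3 + 5y4 ≥ 10
  y1, y2, y3, y4 ≥ 0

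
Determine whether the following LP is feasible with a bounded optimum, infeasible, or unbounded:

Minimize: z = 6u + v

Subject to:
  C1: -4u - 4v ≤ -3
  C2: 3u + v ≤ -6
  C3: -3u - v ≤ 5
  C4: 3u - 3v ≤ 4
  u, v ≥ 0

Infeasible (no feasible solution exists)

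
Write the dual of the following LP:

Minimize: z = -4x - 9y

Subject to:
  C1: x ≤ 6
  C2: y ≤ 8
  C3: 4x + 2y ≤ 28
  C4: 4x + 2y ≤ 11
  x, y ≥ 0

Primal min cᵀx s.t. Ax ≤ b, x ≥ 0  →  Dual max −bᵀy s.t. Aᵀy ≥ −c, y ≥ 0.

Maximize: z = -6y1 - 8y2 - 28y3 - 11y4

Subject to:
  y1 + 4y3 + 4y4 ≥ 4
  y2 + 2y3 + 2y4 ≥ 9
  y1, y2, y3, y4 ≥ 0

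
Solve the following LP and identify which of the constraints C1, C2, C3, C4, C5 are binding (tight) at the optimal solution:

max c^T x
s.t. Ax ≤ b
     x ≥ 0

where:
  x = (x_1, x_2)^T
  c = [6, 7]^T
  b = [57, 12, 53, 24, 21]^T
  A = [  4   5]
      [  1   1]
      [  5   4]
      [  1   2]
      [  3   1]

At x_1 = 3, x_2 = 9, compute slack b - a·x for each constraint:
  C1: 57 − 57 = 0  (binding)
  C2: 12 − 12 = 0  (binding)
  C3: 53 − 51 = 2  (slack)
  C4: 24 − 21 = 3  (slack)
  C5: 21 − 18 = 3  (slack)

Optimal: x_1 = 3, x_2 = 9
Binding: C1, C2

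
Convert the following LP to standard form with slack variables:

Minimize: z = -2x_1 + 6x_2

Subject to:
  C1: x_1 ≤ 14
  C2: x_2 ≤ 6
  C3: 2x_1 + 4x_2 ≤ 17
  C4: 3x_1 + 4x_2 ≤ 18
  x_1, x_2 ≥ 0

min z = -2x_1 + 6x_2

s.t.
  x_1 + s1 = 14
  x_2 + s2 = 6
  2x_1 + 4x_2 + s3 = 17
  3x_1 + 4x_2 + s4 = 18
  x_1, x_2, s1, s2, s3, s4 ≥ 0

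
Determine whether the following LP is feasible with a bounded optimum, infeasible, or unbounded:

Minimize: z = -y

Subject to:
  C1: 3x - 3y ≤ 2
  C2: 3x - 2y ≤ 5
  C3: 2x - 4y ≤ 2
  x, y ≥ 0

Unbounded (objective can decrease without bound)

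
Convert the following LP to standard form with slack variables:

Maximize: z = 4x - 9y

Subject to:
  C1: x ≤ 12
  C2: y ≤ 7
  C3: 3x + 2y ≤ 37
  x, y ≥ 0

max z = 4x - 9y

s.t.
  x + s1 = 12
  y + s2 = 7
  3x + 2y + s3 = 37
  x, y, s1, s2, s3 ≥ 0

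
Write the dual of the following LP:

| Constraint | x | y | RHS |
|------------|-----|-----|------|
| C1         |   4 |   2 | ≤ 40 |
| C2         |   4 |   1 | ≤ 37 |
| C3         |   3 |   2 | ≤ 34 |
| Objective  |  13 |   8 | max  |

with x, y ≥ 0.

Primal max cᵀx s.t. Ax ≤ b, x ≥ 0  →  Dual min bᵀy s.t. Aᵀy ≥ c, y ≥ 0.

Minimize: z = 40y1 + 37y2 + 34y3

Subject to:
  4y1 + 4y2 + 3y3 ≥ 13
  2y1 + y2 + 2y3 ≥ 8
  y1, y2, y3 ≥ 0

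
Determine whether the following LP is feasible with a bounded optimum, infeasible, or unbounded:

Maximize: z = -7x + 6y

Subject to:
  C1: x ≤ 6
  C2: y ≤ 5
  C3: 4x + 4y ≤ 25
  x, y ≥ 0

Feasible with a bounded optimal solution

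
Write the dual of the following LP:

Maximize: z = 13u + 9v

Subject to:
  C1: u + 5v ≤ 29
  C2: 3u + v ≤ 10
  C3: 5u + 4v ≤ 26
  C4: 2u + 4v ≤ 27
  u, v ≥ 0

Primal max cᵀx s.t. Ax ≤ b, x ≥ 0  →  Dual min bᵀy s.t. Aᵀy ≥ c, y ≥ 0.

Minimize: z = 29y1 + 10y2 + 26y3 + 27y4

Subject to:
  y1 + 3y2 + 5y3 + 2y4 ≥ 13
  5y1 + y2 + 4y3 + 4y4 ≥ 9
  y1, y2, y3, y4 ≥ 0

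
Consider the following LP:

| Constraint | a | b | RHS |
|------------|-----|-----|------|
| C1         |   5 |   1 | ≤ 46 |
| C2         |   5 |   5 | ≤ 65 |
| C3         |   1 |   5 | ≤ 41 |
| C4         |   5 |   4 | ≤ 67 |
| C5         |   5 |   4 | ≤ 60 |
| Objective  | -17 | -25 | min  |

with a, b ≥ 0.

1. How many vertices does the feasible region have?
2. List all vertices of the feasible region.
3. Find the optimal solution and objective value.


1. 6
2. (0, 0), (9.2, 0), (8.267, 4.667), (8, 5), (6, 7), (0, 8.2)
3. a = 6, b = 7, z = -277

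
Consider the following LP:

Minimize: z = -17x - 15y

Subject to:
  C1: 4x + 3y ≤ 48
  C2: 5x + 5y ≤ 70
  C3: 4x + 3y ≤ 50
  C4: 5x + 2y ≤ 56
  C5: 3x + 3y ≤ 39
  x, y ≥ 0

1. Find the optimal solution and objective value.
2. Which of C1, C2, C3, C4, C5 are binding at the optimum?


1. x = 9, y = 4, z = -213
2. C1, C5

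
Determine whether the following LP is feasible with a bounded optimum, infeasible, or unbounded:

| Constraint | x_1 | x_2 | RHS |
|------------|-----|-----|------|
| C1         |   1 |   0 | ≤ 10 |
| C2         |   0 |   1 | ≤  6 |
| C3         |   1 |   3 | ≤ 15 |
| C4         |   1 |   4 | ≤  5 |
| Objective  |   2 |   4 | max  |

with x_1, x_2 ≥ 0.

Feasible with a bounded optimal solution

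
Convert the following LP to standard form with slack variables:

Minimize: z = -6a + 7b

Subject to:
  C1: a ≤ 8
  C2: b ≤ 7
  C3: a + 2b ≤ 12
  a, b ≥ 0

min z = -6a + 7b

s.t.
  a + s1 = 8
  b + s2 = 7
  a + 2b + s3 = 12
  a, b, s1, s2, s3 ≥ 0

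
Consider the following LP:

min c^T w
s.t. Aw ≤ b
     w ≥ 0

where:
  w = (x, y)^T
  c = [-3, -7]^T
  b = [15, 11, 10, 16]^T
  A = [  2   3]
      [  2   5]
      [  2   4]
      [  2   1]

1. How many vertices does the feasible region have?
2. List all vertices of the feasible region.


1. 4
2. (0, 0), (5, 0), (3, 1), (0, 2.2)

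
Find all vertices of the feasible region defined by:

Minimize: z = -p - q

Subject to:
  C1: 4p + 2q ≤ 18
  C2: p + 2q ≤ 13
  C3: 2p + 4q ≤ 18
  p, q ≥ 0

(0, 0), (4.5, 0), (3, 3), (0, 4.5)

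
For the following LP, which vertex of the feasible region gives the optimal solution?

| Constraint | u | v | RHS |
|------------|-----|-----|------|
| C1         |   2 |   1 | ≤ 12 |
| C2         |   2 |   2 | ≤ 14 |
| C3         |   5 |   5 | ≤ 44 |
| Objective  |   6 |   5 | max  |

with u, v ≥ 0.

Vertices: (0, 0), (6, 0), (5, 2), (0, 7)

Evaluate the objective at each vertex of the feasible region:
  z(0, 0) = 0
  z(6, 0) = 36
  z(5, 2) = 40  ←
  z(0, 7) = 35
The maximum is at u = 5, v = 2.

(5, 2)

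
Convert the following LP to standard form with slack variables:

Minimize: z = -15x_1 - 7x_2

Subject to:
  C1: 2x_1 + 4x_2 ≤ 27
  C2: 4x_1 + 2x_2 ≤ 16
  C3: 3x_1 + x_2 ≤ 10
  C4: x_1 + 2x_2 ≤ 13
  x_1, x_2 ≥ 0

min z = -15x_1 - 7x_2

s.t.
  2x_1 + 4x_2 + s1 = 27
  4x_1 + 2x_2 + s2 = 16
  3x_1 + x_2 + s3 = 10
  x_1 + 2x_2 + s4 = 13
  x_1, x_2, s1, s2, s3, s4 ≥ 0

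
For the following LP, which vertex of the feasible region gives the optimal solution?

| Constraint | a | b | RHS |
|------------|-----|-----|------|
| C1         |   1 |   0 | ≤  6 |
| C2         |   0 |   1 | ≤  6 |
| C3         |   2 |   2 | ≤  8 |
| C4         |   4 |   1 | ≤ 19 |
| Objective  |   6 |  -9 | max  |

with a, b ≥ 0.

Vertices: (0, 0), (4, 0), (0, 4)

Evaluate the objective at each vertex of the feasible region:
  z(0, 0) = 0
  z(4, 0) = 24  ←
  z(0, 4) = -36
The maximum is at a = 4, b = 0.

(4, 0)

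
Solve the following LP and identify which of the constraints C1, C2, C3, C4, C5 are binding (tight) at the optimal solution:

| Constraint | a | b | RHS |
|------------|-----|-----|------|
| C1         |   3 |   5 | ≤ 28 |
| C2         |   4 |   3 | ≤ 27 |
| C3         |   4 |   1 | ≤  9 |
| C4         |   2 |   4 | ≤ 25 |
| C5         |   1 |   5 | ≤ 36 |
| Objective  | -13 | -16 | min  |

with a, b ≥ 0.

At a = 1, b = 5, compute slack b - a·x for each constraint:
  C1: 28 − 28 = 0  (binding)
  C2: 27 − 19 = 8  (slack)
  C3: 9 − 9 = 0  (binding)
  C4: 25 − 22 = 3  (slack)
  C5: 36 − 26 = 10  (slack)

Optimal: a = 1, b = 5
Binding: C1, C3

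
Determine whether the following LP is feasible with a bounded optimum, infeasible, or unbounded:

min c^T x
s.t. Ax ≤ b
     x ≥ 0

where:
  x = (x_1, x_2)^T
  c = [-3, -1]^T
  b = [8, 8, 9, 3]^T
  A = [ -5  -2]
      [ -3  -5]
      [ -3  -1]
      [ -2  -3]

Unbounded (objective can decrease without bound)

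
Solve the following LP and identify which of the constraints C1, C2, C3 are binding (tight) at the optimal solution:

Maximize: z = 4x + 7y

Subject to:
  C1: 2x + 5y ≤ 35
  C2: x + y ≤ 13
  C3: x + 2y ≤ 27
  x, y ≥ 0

At x = 10, y = 3, compute slack b - a·x for each constraint:
  C1: 35 − 35 = 0  (binding)
  C2: 13 − 13 = 0  (binding)
  C3: 27 − 16 = 11  (slack)

Optimal: x = 10, y = 3
Binding: C1, C2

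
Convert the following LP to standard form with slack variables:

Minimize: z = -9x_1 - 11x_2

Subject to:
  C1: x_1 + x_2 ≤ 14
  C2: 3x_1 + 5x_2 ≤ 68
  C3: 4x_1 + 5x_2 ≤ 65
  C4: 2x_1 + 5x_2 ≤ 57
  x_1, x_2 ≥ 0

min z = -9x_1 - 11x_2

s.t.
  x_1 + x_2 + s1 = 14
  3x_1 + 5x_2 + s2 = 68
  4x_1 + 5x_2 + s3 = 65
  2x_1 + 5x_2 + s4 = 57
  x_1, x_2, s1, s2, s3, s4 ≥ 0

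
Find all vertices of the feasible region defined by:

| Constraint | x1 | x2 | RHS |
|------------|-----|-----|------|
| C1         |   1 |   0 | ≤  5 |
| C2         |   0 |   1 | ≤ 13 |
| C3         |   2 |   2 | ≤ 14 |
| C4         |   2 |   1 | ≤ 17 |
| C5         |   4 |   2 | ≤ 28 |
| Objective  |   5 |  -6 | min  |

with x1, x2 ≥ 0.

(0, 0), (5, 0), (5, 2), (0, 7)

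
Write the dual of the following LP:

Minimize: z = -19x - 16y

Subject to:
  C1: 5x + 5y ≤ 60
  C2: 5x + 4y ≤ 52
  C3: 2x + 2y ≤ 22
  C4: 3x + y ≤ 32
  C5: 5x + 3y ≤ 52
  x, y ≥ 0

Primal min cᵀx s.t. Ax ≤ b, x ≥ 0  →  Dual max −bᵀy s.t. Aᵀy ≥ −c, y ≥ 0.

Maximize: z = -60y1 - 52y2 - 22y3 - 32y4 - 52y5

Subject to:
  5y1 + 5y2 + 2y3 + 3y4 + 5y5 ≥ 19
  5y1 + 4y2 + 2y3 + y4 + 3y5 ≥ 16
  y1, y2, y3, y4, y5 ≥ 0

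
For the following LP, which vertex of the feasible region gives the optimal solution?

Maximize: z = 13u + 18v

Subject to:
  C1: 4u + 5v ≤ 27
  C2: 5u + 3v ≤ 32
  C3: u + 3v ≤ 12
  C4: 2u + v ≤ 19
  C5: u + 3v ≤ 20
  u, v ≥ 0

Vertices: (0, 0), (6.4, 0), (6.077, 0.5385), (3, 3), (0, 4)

Evaluate the objective at each vertex of the feasible region:
  z(0, 0) = 0
  z(6.4, 0) = 83.2
  z(6.077, 0.5385) = 88.69
  z(3, 3) = 93  ←
  z(0, 4) = 72
The maximum is at u = 3, v = 3.

(3, 3)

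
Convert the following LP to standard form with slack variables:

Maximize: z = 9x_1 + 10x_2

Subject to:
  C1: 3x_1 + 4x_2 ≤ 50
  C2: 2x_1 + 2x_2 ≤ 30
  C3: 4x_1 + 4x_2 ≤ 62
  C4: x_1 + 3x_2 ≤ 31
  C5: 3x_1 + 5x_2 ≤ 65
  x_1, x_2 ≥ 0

max z = 9x_1 + 10x_2

s.t.
  3x_1 + 4x_2 + s1 = 50
  2x_1 + 2x_2 + s2 = 30
  4x_1 + 4x_2 + s3 = 62
  x_1 + 3x_2 + s4 = 31
  3x_1 + 5x_2 + s5 = 65
  x_1, x_2, s1, s2, s3, s4, s5 ≥ 0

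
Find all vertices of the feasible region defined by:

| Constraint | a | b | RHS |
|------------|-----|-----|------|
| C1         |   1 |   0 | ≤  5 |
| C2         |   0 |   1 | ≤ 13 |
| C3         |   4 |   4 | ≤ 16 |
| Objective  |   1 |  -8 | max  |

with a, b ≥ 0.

(0, 0), (4, 0), (0, 4)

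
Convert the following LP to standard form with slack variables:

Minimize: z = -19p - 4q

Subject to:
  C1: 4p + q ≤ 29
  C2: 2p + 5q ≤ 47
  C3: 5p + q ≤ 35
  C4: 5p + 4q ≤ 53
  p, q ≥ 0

min z = -19p - 4q

s.t.
  4p + q + s1 = 29
  2p + 5q + s2 = 47
  5p + q + s3 = 35
  5p + 4q + s4 = 53
  p, q, s1, s2, s3, s4 ≥ 0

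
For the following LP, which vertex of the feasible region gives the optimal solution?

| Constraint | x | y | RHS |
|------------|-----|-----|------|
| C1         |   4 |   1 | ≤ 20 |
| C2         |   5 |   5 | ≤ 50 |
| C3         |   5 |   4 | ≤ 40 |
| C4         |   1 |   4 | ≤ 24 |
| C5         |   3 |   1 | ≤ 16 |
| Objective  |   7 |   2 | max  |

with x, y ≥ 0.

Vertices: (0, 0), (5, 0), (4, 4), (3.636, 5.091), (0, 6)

Evaluate the objective at each vertex of the feasible region:
  z(0, 0) = 0
  z(5, 0) = 35
  z(4, 4) = 36  ←
  z(3.636, 5.091) = 35.64
  z(0, 6) = 12
The maximum is at x = 4, y = 4.

(4, 4)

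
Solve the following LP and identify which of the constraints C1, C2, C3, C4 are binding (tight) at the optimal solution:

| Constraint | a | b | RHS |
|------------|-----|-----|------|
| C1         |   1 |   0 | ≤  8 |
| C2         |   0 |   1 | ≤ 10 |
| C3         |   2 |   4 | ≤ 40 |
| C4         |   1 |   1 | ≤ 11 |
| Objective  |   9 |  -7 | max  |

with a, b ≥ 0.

At a = 8, b = 0, compute slack b - a·x for each constraint:
  C1: 8 − 8 = 0  (binding)
  C2: 10 − 0 = 10  (slack)
  C3: 40 − 16 = 24  (slack)
  C4: 11 − 8 = 3  (slack)

Optimal: a = 8, b = 0
Binding: C1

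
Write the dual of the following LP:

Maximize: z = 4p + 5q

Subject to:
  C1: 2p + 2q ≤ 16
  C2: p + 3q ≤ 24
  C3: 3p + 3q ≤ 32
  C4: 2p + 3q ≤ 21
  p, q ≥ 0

Primal max cᵀx s.t. Ax ≤ b, x ≥ 0  →  Dual min bᵀy s.t. Aᵀy ≥ c, y ≥ 0.

Minimize: z = 16y1 + 24y2 + 32y3 + 21y4

Subject to:
  2y1 + y2 + 3y3 + 2y4 ≥ 4
  2y1 + 3y2 + 3y3 + 3y4 ≥ 5
  y1, y2, y3, y4 ≥ 0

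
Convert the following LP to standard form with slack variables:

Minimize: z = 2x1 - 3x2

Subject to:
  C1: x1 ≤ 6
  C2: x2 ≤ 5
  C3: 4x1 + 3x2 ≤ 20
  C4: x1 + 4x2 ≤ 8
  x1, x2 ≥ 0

min z = 2x1 - 3x2

s.t.
  x1 + s1 = 6
  x2 + s2 = 5
  4x1 + 3x2 + s3 = 20
  x1 + 4x2 + s4 = 8
  x1, x2, s1, s2, s3, s4 ≥ 0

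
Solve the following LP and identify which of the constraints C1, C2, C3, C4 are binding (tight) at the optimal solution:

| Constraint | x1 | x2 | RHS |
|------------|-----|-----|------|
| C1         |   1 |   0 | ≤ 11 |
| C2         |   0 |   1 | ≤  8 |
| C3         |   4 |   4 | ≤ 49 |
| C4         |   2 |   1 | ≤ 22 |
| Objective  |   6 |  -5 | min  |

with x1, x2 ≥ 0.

At x1 = 0, x2 = 8, compute slack b - a·x for each constraint:
  C1: 11 − 0 = 11  (slack)
  C2: 8 − 8 = 0  (binding)
  C3: 49 − 32 = 17  (slack)
  C4: 22 − 8 = 14  (slack)

Optimal: x1 = 0, x2 = 8
Binding: C2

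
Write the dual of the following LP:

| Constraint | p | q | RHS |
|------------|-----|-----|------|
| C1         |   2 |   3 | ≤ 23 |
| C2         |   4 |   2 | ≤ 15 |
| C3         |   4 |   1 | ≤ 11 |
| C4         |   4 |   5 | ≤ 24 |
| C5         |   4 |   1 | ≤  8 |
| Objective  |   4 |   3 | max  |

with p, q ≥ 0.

Primal max cᵀx s.t. Ax ≤ b, x ≥ 0  →  Dual min bᵀy s.t. Aᵀy ≥ c, y ≥ 0.

Minimize: z = 23y1 + 15y2 + 11y3 + 24y4 + 8y5

Subject to:
  2y1 + 4y2 + 4y3 + 4y4 + 4y5 ≥ 4
  3y1 + 2y2 + y3 + 5y4 + y5 ≥ 3
  y1, y2, y3, y4, y5 ≥ 0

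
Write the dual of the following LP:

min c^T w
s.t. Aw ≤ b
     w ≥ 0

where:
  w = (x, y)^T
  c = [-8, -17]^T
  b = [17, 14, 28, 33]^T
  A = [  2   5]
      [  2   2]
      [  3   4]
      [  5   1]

Primal min cᵀx s.t. Ax ≤ b, x ≥ 0  →  Dual max −bᵀy s.t. Aᵀy ≥ −c, y ≥ 0.

Maximize: z = -17y1 - 14y2 - 28y3 - 33y4

Subject to:
  2y1 + 2y2 + 3y3 + 5y4 ≥ 8
  5y1 + 2y2 + 4y3 + y4 ≥ 17
  y1, y2, y3, y4 ≥ 0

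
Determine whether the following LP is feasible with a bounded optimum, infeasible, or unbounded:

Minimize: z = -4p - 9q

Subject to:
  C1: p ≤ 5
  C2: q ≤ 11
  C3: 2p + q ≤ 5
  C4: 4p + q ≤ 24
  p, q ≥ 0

Feasible with a bounded optimal solution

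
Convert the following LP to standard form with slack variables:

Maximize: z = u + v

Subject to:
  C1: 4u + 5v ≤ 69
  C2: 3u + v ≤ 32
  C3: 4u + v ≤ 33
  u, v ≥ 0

max z = u + v

s.t.
  4u + 5v + s1 = 69
  3u + v + s2 = 32
  4u + v + s3 = 33
  u, v, s1, s2, s3 ≥ 0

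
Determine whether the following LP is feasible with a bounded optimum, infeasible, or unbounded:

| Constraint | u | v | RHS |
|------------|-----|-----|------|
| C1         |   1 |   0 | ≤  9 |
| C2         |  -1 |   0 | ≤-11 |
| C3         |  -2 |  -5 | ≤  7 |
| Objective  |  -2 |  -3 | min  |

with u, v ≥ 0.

Infeasible (no feasible solution exists)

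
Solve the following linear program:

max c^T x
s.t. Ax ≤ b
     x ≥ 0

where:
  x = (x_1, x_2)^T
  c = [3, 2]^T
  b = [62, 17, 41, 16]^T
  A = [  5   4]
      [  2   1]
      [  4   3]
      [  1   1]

Evaluate the objective at each vertex of the feasible region:
  z(0, 0) = 0
  z(8.5, 0) = 25.5
  z(5, 7) = 29  ←
  z(0, 13.67) = 27.33
The maximum is at x_1 = 5, x_2 = 7.

x_1 = 5, x_2 = 7, z = 29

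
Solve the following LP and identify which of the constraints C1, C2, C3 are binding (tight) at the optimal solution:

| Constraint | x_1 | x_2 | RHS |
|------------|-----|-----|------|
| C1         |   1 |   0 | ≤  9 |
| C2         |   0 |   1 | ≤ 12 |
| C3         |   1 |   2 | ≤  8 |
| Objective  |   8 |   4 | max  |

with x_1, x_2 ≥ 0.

At x_1 = 8, x_2 = 0, compute slack b - a·x for each constraint:
  C1: 9 − 8 = 1  (slack)
  C2: 12 − 0 = 12  (slack)
  C3: 8 − 8 = 0  (binding)

Optimal: x_1 = 8, x_2 = 0
Binding: C3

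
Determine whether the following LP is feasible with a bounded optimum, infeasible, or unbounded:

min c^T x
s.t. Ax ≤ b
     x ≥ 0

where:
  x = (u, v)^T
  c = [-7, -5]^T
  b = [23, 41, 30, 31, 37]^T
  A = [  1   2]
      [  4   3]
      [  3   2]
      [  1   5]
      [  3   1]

Feasible with a bounded optimal solution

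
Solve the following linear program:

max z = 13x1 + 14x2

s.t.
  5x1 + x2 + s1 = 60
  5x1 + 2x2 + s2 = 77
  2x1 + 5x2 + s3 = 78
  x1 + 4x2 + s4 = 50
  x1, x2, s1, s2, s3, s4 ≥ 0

Evaluate the objective at each vertex of the feasible region:
  z(0, 0) = 0
  z(12, 0) = 156
  z(10, 10) = 270  ←
  z(0, 12.5) = 175
The maximum is at x1 = 10, x2 = 10.

x1 = 10, x2 = 10, z = 270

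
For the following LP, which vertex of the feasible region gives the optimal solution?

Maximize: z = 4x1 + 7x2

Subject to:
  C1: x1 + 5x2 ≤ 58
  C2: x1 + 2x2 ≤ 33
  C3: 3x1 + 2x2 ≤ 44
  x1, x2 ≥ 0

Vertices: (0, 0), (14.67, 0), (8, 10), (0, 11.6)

Evaluate the objective at each vertex of the feasible region:
  z(0, 0) = 0
  z(14.67, 0) = 58.67
  z(8, 10) = 102  ←
  z(0, 11.6) = 81.2
The maximum is at x1 = 8, x2 = 10.

(8, 10)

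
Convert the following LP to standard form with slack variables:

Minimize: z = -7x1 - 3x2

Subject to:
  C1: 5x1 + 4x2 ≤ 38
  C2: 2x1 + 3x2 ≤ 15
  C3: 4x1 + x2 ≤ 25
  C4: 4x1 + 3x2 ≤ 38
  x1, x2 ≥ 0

min z = -7x1 - 3x2

s.t.
  5x1 + 4x2 + s1 = 38
  2x1 + 3x2 + s2 = 15
  4x1 + x2 + s3 = 25
  4x1 + 3x2 + s4 = 38
  x1, x2, s1, s2, s3, s4 ≥ 0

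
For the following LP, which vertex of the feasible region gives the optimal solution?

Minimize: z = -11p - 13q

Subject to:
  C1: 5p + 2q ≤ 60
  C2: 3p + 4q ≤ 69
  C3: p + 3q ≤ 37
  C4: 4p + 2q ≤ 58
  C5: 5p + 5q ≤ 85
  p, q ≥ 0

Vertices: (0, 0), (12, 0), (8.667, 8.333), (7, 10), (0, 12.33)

Evaluate the objective at each vertex of the feasible region:
  z(0, 0) = 0
  z(12, 0) = -132
  z(8.667, 8.333) = -203.7
  z(7, 10) = -207  ←
  z(0, 12.33) = -160.3
The minimum is at p = 7, q = 10.

(7, 10)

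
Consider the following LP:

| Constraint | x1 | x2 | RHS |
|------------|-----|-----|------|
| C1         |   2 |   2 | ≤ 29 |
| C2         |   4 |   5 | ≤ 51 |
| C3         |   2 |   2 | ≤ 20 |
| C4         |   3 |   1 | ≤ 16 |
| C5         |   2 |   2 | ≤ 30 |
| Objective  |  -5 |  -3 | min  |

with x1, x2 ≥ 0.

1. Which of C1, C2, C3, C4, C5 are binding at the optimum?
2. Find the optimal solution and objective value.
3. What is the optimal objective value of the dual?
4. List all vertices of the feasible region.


1. C3, C4
2. x1 = 3, x2 = 7, z = -36
3. -36
4. (0, 0), (5.333, 0), (3, 7), (0, 10)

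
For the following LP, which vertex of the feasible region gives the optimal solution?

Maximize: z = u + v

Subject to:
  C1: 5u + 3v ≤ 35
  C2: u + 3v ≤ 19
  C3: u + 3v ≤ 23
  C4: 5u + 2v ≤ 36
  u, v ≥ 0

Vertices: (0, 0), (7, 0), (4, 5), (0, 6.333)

Evaluate the objective at each vertex of the feasible region:
  z(0, 0) = 0
  z(7, 0) = 7
  z(4, 5) = 9  ←
  z(0, 6.333) = 6.333
The maximum is at u = 4, v = 5.

(4, 5)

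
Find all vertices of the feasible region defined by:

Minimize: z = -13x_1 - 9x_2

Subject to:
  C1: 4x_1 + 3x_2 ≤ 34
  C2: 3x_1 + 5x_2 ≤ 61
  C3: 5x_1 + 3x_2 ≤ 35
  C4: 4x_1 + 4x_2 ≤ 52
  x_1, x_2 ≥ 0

(0, 0), (7, 0), (1, 10), (0, 11.33)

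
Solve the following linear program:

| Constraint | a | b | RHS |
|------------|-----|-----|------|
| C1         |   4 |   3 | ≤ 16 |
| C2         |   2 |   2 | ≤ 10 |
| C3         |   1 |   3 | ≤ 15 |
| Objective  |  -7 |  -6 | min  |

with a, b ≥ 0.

Evaluate the objective at each vertex of the feasible region:
  z(0, 0) = 0
  z(4, 0) = -28
  z(1, 4) = -31  ←
  z(0, 5) = -30
The minimum is at a = 1, b = 4.

a = 1, b = 4, z = -31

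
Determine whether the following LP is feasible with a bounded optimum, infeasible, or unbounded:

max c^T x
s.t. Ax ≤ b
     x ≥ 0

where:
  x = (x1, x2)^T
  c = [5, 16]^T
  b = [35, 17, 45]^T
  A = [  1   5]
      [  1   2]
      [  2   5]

Feasible with a bounded optimal solution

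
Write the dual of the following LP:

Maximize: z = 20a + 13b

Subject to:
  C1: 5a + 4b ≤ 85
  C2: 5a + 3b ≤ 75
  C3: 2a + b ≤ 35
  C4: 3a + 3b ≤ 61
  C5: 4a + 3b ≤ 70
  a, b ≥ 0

Primal max cᵀx s.t. Ax ≤ b, x ≥ 0  →  Dual min bᵀy s.t. Aᵀy ≥ c, y ≥ 0.

Minimize: z = 85y1 + 75y2 + 35y3 + 61y4 + 70y5

Subject to:
  5y1 + 5y2 + 2y3 + 3y4 + 4y5 ≥ 20
  4y1 + 3y2 + y3 + 3y4 + 3y5 ≥ 13
  y1, y2, y3, y4, y5 ≥ 0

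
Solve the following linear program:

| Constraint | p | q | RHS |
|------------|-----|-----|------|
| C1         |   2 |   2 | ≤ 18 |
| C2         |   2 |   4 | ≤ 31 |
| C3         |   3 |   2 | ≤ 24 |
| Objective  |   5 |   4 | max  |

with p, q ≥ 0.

Evaluate the objective at each vertex of the feasible region:
  z(0, 0) = 0
  z(8, 0) = 40
  z(6, 3) = 42  ←
  z(2.5, 6.5) = 38.5
  z(0, 7.75) = 31
The maximum is at p = 6, q = 3.

p = 6, q = 3, z = 42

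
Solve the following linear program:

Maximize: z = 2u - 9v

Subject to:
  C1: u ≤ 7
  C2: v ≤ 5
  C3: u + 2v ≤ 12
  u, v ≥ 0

Evaluate the objective at each vertex of the feasible region:
  z(0, 0) = 0
  z(7, 0) = 14  ←
  z(7, 2.5) = -8.5
  z(2, 5) = -41
  z(0, 5) = -45
The maximum is at u = 7, v = 0.

u = 7, v = 0, z = 14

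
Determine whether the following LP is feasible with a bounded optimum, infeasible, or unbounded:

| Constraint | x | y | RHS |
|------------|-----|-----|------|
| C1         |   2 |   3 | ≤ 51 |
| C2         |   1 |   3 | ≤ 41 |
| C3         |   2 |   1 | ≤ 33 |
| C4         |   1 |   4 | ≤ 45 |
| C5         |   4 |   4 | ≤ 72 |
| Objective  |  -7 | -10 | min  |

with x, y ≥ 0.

Feasible with a bounded optimal solution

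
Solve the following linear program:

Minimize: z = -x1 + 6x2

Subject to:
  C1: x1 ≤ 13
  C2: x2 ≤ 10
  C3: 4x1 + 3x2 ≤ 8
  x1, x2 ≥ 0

Evaluate the objective at each vertex of the feasible region:
  z(0, 0) = 0
  z(2, 0) = -2  ←
  z(0, 2.667) = 16
The minimum is at x1 = 2, x2 = 0.

x1 = 2, x2 = 0, z = -2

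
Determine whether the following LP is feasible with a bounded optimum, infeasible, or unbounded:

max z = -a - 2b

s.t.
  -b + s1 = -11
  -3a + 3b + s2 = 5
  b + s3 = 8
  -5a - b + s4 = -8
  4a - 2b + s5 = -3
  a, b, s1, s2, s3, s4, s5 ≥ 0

Infeasible (no feasible solution exists)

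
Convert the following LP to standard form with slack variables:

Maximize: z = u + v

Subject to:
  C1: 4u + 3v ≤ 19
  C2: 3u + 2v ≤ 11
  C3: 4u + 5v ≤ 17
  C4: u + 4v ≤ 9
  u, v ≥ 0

max z = u + v

s.t.
  4u + 3v + s1 = 19
  3u + 2v + s2 = 11
  4u + 5v + s3 = 17
  u + 4v + s4 = 9
  u, v, s1, s2, s3, s4 ≥ 0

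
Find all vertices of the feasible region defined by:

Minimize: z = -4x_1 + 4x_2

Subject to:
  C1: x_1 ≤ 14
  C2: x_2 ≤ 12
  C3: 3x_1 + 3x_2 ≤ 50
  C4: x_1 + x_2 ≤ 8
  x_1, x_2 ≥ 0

(0, 0), (8, 0), (0, 8)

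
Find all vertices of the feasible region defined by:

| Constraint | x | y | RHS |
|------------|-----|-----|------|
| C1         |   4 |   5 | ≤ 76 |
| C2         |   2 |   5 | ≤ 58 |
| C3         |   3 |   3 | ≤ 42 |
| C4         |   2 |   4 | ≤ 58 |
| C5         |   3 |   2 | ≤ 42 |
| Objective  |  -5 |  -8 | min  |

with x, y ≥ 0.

(0, 0), (14, 0), (4, 10), (0, 11.6)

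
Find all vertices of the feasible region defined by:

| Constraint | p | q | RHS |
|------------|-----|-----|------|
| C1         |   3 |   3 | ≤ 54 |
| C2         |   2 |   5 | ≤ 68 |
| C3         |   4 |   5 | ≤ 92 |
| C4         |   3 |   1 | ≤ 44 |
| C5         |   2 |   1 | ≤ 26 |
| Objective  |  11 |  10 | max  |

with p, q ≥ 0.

(0, 0), (13, 0), (8, 10), (7.333, 10.67), (0, 13.6)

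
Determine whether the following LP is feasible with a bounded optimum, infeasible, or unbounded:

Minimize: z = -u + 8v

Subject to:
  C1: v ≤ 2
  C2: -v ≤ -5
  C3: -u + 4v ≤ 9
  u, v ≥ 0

Infeasible (no feasible solution exists)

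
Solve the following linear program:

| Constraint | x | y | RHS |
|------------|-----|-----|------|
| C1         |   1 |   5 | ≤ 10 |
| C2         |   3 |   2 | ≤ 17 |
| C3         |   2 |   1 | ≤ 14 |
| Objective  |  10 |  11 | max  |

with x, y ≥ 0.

Evaluate the objective at each vertex of the feasible region:
  z(0, 0) = 0
  z(5.667, 0) = 56.67
  z(5, 1) = 61  ←
  z(0, 2) = 22
The maximum is at x = 5, y = 1.

x = 5, y = 1, z = 61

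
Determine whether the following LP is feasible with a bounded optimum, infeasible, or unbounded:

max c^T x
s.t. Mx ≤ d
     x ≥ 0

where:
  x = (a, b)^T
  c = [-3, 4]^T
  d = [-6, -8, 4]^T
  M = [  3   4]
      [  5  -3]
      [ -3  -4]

Infeasible (no feasible solution exists)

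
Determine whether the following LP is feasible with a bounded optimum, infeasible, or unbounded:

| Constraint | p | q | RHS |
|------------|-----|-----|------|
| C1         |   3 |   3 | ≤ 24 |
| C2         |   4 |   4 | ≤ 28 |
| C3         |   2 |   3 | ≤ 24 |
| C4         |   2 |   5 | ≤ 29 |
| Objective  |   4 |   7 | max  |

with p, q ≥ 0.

Feasible with a bounded optimal solution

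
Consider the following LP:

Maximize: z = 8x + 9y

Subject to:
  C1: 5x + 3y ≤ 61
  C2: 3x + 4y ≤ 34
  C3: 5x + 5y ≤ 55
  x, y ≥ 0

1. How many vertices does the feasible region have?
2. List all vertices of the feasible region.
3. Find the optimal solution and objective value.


1. 4
2. (0, 0), (11, 0), (10, 1), (0, 8.5)
3. x = 10, y = 1, z = 89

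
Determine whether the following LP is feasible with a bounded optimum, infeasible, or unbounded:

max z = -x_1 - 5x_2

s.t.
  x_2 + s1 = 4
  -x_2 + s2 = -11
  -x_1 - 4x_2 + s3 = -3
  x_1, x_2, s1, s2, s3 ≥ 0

Infeasible (no feasible solution exists)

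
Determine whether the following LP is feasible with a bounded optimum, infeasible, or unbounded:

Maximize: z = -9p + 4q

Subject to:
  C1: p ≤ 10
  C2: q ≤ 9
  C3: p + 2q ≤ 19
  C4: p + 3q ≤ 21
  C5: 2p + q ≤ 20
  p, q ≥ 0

Feasible with a bounded optimal solution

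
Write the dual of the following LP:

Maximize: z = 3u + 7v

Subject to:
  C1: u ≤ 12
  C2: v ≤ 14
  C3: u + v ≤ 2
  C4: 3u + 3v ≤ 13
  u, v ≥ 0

Primal max cᵀx s.t. Ax ≤ b, x ≥ 0  →  Dual min bᵀy s.t. Aᵀy ≥ c, y ≥ 0.

Minimize: z = 12y1 + 14y2 + 2y3 + 13y4

Subject to:
  y1 + y3 + 3y4 ≥ 3
  y2 + y3 + 3y4 ≥ 7
  y1, y2, y3, y4 ≥ 0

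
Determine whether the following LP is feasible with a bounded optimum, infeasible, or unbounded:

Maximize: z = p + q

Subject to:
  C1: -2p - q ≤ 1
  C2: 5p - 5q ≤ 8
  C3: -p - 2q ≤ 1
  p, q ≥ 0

Unbounded (objective can increase without bound)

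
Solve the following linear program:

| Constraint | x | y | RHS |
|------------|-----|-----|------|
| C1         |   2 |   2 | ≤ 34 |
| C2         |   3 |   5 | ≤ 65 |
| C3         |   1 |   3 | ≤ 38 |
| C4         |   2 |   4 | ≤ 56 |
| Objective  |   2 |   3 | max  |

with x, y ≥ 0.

Evaluate the objective at each vertex of the feasible region:
  z(0, 0) = 0
  z(17, 0) = 34
  z(10, 7) = 41  ←
  z(1.25, 12.25) = 39.25
  z(0, 12.67) = 38
The maximum is at x = 10, y = 7.

x = 10, y = 7, z = 41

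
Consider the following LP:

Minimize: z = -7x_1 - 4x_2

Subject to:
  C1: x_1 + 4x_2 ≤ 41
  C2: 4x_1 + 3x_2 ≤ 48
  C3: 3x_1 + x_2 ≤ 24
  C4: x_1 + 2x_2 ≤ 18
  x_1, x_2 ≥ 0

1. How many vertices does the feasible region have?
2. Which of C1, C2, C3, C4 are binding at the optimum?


1. 4
2. C3, C4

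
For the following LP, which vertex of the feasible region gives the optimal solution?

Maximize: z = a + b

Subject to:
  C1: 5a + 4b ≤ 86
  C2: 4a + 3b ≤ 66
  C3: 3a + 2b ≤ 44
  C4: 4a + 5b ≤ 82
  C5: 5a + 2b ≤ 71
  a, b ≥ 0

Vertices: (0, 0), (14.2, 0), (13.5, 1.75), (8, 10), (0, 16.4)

Evaluate the objective at each vertex of the feasible region:
  z(0, 0) = 0
  z(14.2, 0) = 14.2
  z(13.5, 1.75) = 15.25
  z(8, 10) = 18  ←
  z(0, 16.4) = 16.4
The maximum is at a = 8, b = 10.

(8, 10)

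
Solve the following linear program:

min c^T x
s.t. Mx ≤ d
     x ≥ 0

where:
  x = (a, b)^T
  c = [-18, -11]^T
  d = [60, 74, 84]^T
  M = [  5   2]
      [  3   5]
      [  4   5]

Evaluate the objective at each vertex of the feasible region:
  z(0, 0) = 0
  z(12, 0) = -216
  z(8, 10) = -254  ←
  z(0, 14.8) = -162.8
The minimum is at a = 8, b = 10.

a = 8, b = 10, z = -254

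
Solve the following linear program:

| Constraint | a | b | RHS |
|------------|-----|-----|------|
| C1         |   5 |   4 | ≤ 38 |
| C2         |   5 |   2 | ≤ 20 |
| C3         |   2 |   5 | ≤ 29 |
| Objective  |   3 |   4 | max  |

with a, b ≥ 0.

Evaluate the objective at each vertex of the feasible region:
  z(0, 0) = 0
  z(4, 0) = 12
  z(2, 5) = 26  ←
  z(0, 5.8) = 23.2
The maximum is at a = 2, b = 5.

a = 2, b = 5, z = 26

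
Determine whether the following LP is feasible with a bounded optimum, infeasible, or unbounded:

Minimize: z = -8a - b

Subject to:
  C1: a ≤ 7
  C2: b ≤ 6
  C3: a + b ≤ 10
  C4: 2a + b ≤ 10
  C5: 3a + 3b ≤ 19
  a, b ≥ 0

Feasible with a bounded optimal solution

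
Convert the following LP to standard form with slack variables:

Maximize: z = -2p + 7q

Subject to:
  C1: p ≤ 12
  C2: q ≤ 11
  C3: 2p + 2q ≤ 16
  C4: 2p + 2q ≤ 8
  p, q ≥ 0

max z = -2p + 7q

s.t.
  p + s1 = 12
  q + s2 = 11
  2p + 2q + s3 = 16
  2p + 2q + s4 = 8
  p, q, s1, s2, s3, s4 ≥ 0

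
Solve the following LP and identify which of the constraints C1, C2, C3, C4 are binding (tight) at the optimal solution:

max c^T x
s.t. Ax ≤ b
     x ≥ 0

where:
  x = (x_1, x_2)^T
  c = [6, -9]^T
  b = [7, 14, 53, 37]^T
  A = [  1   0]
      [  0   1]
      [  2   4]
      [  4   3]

At x_1 = 7, x_2 = 0, compute slack b - a·x for each constraint:
  C1: 7 − 7 = 0  (binding)
  C2: 14 − 0 = 14  (slack)
  C3: 53 − 14 = 39  (slack)
  C4: 37 − 28 = 9  (slack)

Optimal: x_1 = 7, x_2 = 0
Binding: C1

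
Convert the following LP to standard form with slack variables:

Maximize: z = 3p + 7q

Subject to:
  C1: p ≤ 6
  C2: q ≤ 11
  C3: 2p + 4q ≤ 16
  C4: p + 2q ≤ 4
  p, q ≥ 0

max z = 3p + 7q

s.t.
  p + s1 = 6
  q + s2 = 11
  2p + 4q + s3 = 16
  p + 2q + s4 = 4
  p, q, s1, s2, s3, s4 ≥ 0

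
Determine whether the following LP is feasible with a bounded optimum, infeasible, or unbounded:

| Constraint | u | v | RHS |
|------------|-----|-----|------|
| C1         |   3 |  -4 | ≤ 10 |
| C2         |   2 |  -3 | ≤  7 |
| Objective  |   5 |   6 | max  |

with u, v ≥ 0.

Unbounded (objective can increase without bound)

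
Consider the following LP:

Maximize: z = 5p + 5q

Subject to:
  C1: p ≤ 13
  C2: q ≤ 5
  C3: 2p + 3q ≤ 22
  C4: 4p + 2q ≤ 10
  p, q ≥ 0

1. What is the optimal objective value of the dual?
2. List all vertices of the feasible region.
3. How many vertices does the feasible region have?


1. 25
2. (0, 0), (2.5, 0), (0, 5)
3. 3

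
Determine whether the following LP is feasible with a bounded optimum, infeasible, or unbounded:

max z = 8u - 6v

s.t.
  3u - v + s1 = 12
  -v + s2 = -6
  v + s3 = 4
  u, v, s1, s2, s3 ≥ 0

Infeasible (no feasible solution exists)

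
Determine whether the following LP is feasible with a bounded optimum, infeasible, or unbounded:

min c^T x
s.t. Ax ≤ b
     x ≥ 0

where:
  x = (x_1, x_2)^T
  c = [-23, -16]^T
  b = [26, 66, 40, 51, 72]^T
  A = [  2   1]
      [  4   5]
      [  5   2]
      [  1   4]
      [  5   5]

Feasible with a bounded optimal solution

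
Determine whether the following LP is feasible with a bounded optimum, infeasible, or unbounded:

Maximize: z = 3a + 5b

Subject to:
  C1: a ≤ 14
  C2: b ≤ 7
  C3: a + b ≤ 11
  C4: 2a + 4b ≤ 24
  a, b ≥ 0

Feasible with a bounded optimal solution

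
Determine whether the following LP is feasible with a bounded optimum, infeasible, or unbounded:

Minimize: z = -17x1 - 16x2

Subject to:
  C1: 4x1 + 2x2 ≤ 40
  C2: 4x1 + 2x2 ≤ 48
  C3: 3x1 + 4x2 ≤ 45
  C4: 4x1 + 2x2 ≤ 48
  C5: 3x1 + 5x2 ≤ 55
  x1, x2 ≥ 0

Feasible with a bounded optimal solution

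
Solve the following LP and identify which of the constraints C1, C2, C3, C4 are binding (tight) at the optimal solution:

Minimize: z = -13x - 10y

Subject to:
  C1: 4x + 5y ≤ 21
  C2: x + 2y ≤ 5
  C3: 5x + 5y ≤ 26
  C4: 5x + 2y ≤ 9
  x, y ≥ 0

At x = 1, y = 2, compute slack b - a·x for each constraint:
  C1: 21 − 14 = 7  (slack)
  C2: 5 − 5 = 0  (binding)
  C3: 26 − 15 = 11  (slack)
  C4: 9 − 9 = 0  (binding)

Optimal: x = 1, y = 2
Binding: C2, C4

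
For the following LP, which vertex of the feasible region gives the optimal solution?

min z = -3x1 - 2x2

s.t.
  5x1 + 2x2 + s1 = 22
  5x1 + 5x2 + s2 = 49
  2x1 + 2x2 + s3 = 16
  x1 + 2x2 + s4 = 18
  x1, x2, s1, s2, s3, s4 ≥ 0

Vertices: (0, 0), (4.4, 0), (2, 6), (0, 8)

Evaluate the objective at each vertex of the feasible region:
  z(0, 0) = 0
  z(4.4, 0) = -13.2
  z(2, 6) = -18  ←
  z(0, 8) = -16
The minimum is at x1 = 2, x2 = 6.

(2, 6)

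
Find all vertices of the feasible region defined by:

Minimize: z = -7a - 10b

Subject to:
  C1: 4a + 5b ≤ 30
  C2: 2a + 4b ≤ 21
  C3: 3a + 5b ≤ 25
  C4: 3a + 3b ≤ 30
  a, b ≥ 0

(0, 0), (7.5, 0), (5, 2), (0, 5)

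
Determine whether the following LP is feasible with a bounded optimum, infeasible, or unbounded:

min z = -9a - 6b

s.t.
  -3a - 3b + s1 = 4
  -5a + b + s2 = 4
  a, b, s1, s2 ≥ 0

Unbounded (objective can decrease without bound)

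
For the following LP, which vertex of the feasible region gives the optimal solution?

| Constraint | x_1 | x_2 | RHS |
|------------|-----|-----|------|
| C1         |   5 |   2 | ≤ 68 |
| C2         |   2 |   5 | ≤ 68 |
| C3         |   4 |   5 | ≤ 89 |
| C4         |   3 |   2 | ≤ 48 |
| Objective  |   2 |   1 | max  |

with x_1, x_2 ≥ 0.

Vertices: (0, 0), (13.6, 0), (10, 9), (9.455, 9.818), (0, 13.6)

Evaluate the objective at each vertex of the feasible region:
  z(0, 0) = 0
  z(13.6, 0) = 27.2
  z(10, 9) = 29  ←
  z(9.455, 9.818) = 28.73
  z(0, 13.6) = 13.6
The maximum is at x_1 = 10, x_2 = 9.

(10, 9)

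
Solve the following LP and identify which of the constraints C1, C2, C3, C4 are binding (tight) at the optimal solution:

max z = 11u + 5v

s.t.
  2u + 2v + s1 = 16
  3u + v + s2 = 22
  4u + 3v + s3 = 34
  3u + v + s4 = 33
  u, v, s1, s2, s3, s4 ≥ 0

At u = 7, v = 1, compute slack b - a·x for each constraint:
  C1: 16 − 16 = 0  (binding)
  C2: 22 − 22 = 0  (binding)
  C3: 34 − 31 = 3  (slack)
  C4: 33 − 22 = 11  (slack)

Optimal: u = 7, v = 1
Binding: C1, C2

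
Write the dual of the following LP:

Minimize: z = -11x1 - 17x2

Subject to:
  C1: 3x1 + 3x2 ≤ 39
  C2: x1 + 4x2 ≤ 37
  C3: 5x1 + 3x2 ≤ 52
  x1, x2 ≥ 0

Primal min cᵀx s.t. Ax ≤ b, x ≥ 0  →  Dual max −bᵀy s.t. Aᵀy ≥ −c, y ≥ 0.

Maximize: z = -39y1 - 37y2 - 52y3

Subject to:
  3y1 + y2 + 5y3 ≥ 11
  3y1 + 4y2 + 3y3 ≥ 17
  y1, y2, y3 ≥ 0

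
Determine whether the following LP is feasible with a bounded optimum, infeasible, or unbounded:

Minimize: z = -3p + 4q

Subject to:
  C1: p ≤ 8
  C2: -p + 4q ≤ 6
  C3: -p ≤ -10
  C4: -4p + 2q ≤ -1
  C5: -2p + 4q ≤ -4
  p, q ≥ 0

Infeasible (no feasible solution exists)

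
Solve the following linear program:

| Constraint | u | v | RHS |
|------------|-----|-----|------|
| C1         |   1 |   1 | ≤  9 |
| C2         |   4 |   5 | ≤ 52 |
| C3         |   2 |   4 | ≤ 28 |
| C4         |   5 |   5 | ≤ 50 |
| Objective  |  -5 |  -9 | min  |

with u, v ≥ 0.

Evaluate the objective at each vertex of the feasible region:
  z(0, 0) = 0
  z(9, 0) = -45
  z(4, 5) = -65  ←
  z(0, 7) = -63
The minimum is at u = 4, v = 5.

u = 4, v = 5, z = -65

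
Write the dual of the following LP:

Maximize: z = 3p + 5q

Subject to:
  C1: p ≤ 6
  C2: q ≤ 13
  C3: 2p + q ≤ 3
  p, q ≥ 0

Primal max cᵀx s.t. Ax ≤ b, x ≥ 0  →  Dual min bᵀy s.t. Aᵀy ≥ c, y ≥ 0.

Minimize: z = 6y1 + 13y2 + 3y3

Subject to:
  y1 + 2y3 ≥ 3
  y2 + y3 ≥ 5
  y1, y2, y3 ≥ 0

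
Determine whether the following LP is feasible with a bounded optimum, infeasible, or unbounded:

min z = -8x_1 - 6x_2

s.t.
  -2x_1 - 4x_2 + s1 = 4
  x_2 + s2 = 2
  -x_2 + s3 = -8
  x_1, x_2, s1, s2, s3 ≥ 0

Infeasible (no feasible solution exists)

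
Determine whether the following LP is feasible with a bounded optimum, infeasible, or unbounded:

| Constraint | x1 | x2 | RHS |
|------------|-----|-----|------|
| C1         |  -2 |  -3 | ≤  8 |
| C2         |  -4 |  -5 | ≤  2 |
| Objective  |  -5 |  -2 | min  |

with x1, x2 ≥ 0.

Unbounded (objective can decrease without bound)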